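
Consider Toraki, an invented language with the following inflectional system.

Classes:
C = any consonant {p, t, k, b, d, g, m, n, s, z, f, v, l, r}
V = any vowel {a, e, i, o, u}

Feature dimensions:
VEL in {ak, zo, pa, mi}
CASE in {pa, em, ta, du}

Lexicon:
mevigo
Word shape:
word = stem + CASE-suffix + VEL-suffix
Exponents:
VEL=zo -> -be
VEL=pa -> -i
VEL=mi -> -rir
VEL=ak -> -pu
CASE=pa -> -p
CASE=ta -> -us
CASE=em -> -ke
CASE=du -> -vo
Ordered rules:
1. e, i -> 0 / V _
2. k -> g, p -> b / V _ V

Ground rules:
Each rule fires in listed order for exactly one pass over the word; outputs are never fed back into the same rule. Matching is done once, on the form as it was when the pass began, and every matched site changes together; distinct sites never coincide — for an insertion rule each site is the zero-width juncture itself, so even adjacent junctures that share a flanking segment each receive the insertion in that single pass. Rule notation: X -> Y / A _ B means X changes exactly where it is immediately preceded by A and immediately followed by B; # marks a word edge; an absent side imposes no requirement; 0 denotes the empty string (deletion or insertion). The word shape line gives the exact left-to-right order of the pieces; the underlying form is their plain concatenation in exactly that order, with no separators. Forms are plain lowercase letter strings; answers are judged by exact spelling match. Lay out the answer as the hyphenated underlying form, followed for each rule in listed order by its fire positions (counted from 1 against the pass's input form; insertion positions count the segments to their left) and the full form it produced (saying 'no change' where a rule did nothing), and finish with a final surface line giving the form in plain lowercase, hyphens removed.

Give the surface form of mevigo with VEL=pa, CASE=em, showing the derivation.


underlying: mevigo-ke-i
1. e, i -> 0 / V _: fires at position(s) 9: mevigoke
2. k -> g, p -> b / V _ V: fires at position(s) 7: mevigoge
surface: mevigoge


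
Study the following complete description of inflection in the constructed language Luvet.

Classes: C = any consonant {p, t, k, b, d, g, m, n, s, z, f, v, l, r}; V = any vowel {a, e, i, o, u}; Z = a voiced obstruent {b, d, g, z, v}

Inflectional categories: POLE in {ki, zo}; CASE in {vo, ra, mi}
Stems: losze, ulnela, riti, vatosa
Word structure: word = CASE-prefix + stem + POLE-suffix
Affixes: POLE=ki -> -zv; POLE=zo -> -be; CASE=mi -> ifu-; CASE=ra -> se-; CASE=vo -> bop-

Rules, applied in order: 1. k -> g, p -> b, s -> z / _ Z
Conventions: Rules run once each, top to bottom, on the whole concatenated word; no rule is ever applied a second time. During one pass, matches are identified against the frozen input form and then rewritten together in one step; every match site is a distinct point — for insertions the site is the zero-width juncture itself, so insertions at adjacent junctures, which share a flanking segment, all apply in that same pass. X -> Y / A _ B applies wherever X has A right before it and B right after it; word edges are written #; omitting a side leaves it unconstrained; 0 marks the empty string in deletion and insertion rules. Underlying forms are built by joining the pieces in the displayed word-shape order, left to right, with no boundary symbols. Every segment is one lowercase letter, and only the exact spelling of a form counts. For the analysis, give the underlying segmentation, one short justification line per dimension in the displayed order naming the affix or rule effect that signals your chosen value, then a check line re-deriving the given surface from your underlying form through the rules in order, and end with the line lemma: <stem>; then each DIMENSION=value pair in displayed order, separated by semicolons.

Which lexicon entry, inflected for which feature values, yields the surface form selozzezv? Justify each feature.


underlying: se-losze-zv
POLE=ki - signalled by the affix -zv
CASE=ra - signalled by the affix se-
check: seloszezv -> selozzezv
lemma: losze; POLE=ki; CASE=ra


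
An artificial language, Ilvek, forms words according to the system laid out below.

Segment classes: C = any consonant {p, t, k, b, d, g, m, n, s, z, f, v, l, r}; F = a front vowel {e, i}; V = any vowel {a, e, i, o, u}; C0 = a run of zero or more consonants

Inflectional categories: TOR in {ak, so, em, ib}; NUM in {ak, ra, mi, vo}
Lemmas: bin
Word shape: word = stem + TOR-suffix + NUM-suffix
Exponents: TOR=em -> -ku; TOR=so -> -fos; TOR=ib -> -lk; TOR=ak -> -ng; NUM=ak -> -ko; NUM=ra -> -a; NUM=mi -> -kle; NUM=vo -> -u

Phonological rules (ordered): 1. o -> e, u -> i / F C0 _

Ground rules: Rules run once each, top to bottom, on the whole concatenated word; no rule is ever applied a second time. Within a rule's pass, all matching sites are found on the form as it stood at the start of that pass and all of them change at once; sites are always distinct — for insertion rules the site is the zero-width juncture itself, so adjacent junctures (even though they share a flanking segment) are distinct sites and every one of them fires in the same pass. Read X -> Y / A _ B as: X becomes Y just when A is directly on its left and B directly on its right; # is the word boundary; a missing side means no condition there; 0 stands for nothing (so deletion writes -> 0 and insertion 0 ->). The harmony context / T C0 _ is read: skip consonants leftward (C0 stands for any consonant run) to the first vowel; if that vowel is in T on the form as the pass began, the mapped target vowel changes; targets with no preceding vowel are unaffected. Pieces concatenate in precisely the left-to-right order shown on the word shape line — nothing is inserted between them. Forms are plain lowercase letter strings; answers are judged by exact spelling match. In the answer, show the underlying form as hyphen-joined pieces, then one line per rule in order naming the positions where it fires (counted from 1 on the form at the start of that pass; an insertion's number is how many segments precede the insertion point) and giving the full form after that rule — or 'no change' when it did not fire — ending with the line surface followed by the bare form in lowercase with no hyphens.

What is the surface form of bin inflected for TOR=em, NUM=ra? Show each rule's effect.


underlying: bin-ku-a
1. o -> e, u -> i / F C0 _: fires at position(s) 5: binkia
surface: binkia


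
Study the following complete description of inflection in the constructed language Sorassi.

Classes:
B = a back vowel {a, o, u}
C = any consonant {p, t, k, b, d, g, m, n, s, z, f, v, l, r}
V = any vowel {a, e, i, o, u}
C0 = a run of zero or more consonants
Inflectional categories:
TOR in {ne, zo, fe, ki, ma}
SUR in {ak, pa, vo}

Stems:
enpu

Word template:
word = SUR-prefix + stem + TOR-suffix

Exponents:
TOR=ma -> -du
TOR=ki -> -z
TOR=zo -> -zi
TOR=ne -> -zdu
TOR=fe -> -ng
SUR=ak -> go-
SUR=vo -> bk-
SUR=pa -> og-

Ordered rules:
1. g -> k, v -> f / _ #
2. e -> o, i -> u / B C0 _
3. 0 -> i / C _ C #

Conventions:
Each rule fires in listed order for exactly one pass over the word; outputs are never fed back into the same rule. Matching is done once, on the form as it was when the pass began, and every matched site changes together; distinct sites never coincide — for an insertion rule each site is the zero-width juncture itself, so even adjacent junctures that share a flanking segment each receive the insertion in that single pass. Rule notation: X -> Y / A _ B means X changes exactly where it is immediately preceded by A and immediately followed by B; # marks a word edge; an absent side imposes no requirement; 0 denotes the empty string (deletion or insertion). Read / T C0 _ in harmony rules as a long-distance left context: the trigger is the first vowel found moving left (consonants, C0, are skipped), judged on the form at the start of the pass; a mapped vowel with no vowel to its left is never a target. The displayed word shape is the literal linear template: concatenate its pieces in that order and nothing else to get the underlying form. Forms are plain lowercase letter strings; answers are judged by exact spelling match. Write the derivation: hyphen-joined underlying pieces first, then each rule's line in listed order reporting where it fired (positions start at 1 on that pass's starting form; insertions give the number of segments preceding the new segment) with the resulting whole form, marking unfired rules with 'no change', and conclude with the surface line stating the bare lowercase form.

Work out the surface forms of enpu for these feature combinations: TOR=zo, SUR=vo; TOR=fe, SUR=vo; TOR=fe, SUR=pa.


cell TOR=zo, SUR=vo:
underlying: bk-enpu-zi
1. g -> k, v -> f / _ #: no change
2. e -> o, i -> u / B C0 _: fires at position(s) 8: bkenpuzu
3. 0 -> i / C _ C #: no change
surface: bkenpuzu

cell TOR=fe, SUR=vo:
underlying: bk-enpu-ng
1. g -> k, v -> f / _ #: fires at position(s) 8: bkenpunk
2. e -> o, i -> u / B C0 _: no change
3. 0 -> i / C _ C #: inserts after position(s) 7: bkenpunik
surface: bkenpunik

cell TOR=fe, SUR=pa:
underlying: og-enpu-ng
1. g -> k, v -> f / _ #: fires at position(s) 8: ogenpunk
2. e -> o, i -> u / B C0 _: fires at position(s) 3: ogonpunk
3. 0 -> i / C _ C #: inserts after position(s) 7: ogonpunik
surface: ogonpunik


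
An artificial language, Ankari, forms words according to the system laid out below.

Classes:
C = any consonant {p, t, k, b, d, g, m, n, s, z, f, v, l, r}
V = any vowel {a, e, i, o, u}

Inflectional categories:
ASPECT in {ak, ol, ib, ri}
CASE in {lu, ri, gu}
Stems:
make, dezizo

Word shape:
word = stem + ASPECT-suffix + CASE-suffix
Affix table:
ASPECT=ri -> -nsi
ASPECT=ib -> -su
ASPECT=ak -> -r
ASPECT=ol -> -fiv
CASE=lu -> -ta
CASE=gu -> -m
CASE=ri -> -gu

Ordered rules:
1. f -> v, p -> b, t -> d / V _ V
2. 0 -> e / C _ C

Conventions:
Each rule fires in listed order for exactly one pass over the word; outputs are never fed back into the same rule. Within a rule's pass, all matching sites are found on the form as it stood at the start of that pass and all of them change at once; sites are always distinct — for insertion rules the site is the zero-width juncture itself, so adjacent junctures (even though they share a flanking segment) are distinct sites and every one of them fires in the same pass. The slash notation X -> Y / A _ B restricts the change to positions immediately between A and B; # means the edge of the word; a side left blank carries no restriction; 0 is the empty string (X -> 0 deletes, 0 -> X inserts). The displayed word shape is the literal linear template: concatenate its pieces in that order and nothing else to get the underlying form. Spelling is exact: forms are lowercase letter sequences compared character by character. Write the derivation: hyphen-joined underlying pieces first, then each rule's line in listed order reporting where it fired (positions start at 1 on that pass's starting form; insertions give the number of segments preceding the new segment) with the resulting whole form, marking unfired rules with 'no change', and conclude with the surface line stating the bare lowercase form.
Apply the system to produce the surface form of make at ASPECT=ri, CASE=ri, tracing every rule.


underlying: make-nsi-gu
1. f -> v, p -> b, t -> d / V _ V: no change
2. 0 -> e / C _ C: inserts after position(s) 5: makenesigu
surface: makenesigu


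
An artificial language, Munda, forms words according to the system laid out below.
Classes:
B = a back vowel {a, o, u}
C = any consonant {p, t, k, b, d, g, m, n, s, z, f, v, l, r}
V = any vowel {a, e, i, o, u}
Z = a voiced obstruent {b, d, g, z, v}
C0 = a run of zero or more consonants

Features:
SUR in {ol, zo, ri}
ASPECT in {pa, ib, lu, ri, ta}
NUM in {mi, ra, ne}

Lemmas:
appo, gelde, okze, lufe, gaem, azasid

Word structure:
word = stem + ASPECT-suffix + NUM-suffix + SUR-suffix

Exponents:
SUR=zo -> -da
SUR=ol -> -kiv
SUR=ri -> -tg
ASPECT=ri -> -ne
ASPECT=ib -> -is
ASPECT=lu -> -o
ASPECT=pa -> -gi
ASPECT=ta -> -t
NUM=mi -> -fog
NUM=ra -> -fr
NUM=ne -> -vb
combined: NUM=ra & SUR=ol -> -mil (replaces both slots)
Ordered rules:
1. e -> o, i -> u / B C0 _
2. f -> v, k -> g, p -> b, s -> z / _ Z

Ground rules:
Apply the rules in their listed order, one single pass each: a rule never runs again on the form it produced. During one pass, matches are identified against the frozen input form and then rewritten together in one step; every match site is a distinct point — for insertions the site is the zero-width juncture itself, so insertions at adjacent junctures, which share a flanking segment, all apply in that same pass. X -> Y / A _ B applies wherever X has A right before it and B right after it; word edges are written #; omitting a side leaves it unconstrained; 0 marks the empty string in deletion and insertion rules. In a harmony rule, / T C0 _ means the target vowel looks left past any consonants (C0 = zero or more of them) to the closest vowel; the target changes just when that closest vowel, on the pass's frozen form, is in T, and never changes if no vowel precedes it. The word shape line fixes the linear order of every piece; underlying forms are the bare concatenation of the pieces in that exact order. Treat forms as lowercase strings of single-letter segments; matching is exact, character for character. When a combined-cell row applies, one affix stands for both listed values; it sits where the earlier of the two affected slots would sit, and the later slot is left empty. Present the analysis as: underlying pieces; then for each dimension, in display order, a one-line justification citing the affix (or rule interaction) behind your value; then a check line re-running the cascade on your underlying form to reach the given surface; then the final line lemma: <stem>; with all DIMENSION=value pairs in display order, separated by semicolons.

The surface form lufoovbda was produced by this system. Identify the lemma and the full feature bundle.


underlying: lufe-o-vb-da
SUR=zo - signalled by the affix -da
ASPECT=lu - signalled by the affix -o
NUM=ne - signalled by the affix -vb
check: lufeovbda -> lufoovbda -> lufoovbda
lemma: lufe; SUR=zo; ASPECT=lu; NUM=ne


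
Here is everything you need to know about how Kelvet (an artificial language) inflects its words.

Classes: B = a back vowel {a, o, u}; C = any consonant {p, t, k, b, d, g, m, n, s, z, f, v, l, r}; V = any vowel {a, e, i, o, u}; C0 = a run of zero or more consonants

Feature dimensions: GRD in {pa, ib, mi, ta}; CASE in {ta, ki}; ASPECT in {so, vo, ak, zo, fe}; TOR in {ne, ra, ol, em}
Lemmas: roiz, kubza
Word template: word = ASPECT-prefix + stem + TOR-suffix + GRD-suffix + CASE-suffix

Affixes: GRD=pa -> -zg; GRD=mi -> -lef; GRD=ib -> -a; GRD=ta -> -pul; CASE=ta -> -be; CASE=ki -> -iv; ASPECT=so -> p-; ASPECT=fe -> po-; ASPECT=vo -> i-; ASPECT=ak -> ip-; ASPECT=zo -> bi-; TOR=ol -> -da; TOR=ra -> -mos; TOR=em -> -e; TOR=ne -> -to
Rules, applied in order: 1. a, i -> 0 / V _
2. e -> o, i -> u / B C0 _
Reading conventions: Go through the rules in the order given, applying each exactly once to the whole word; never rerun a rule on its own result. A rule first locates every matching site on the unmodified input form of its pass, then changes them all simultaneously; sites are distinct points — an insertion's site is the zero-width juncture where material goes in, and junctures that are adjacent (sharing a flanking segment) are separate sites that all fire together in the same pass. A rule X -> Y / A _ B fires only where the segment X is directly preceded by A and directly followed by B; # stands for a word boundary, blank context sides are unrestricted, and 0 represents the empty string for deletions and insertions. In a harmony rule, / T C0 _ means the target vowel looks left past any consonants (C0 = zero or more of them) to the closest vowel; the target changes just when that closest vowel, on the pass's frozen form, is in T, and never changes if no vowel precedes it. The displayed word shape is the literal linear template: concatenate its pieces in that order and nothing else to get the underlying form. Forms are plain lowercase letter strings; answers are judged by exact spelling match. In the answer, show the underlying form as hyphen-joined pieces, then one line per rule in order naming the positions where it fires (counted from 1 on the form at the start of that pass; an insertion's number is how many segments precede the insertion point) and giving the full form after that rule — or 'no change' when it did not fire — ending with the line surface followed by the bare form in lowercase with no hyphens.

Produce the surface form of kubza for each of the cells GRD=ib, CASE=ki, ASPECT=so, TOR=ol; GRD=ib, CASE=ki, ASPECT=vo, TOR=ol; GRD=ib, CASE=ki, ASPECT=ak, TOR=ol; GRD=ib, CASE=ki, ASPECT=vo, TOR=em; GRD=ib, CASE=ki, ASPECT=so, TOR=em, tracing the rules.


cell GRD=ib, CASE=ki, ASPECT=so, TOR=ol:
underlying: p-kubza-da-a-iv
1. a, i -> 0 / V _: fires at position(s) 9, 10: pkubzadav
2. e -> o, i -> u / B C0 _: no change
surface: pkubzadav

cell GRD=ib, CASE=ki, ASPECT=vo, TOR=ol:
underlying: i-kubza-da-a-iv
1. a, i -> 0 / V _: fires at position(s) 9, 10: ikubzadav
2. e -> o, i -> u / B C0 _: no change
surface: ikubzadav

cell GRD=ib, CASE=ki, ASPECT=ak, TOR=ol:
underlying: ip-kubza-da-a-iv
1. a, i -> 0 / V _: fires at position(s) 10, 11: ipkubzadav
2. e -> o, i -> u / B C0 _: no change
surface: ipkubzadav

cell GRD=ib, CASE=ki, ASPECT=vo, TOR=em:
underlying: i-kubza-e-a-iv
1. a, i -> 0 / V _: fires at position(s) 8, 9: ikubzaev
2. e -> o, i -> u / B C0 _: fires at position(s) 7: ikubzaov
surface: ikubzaov

cell GRD=ib, CASE=ki, ASPECT=so, TOR=em:
underlying: p-kubza-e-a-iv
1. a, i -> 0 / V _: fires at position(s) 8, 9: pkubzaev
2. e -> o, i -> u / B C0 _: fires at position(s) 7: pkubzaov
surface: pkubzaov


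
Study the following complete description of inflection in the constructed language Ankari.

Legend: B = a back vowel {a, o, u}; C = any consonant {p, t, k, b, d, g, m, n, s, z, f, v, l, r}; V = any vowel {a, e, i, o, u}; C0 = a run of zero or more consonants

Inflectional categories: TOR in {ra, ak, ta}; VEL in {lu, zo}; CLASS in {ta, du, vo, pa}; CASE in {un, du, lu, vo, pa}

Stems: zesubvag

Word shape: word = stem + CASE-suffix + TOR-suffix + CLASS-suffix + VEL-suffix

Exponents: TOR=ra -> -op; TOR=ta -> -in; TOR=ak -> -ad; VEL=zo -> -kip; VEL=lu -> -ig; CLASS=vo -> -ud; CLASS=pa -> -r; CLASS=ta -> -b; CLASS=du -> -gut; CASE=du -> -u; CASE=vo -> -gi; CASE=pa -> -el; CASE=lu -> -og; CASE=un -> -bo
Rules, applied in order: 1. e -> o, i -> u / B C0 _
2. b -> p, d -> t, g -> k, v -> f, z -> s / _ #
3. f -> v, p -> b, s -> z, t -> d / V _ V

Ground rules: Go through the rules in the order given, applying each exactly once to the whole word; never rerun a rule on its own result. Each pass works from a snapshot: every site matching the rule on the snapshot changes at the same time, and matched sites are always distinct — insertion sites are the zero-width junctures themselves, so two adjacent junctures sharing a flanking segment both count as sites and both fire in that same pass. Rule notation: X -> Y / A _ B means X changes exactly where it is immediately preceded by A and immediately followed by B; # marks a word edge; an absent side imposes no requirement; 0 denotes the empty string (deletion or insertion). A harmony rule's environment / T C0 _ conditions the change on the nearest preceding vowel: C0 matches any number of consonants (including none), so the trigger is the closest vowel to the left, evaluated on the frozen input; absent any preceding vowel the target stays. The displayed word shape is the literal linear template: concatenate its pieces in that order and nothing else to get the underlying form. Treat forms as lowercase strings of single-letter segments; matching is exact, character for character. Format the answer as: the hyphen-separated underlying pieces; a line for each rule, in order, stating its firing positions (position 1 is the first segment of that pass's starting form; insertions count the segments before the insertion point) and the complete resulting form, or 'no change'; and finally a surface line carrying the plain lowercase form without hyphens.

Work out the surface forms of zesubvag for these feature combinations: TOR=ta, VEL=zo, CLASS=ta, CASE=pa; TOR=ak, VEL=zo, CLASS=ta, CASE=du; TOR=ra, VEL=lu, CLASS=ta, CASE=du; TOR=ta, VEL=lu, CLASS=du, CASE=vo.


cell TOR=ta, VEL=zo, CLASS=ta, CASE=pa:
underlying: zesubvag-el-in-b-kip
1. e -> o, i -> u / B C0 _: fires at position(s) 9: zesubvagolinbkip
2. b -> p, d -> t, g -> k, v -> f, z -> s / _ #: no change
3. f -> v, p -> b, s -> z, t -> d / V _ V: fires at position(s) 3: zezubvagolinbkip
surface: zezubvagolinbkip

cell TOR=ak, VEL=zo, CLASS=ta, CASE=du:
underlying: zesubvag-u-ad-b-kip
1. e -> o, i -> u / B C0 _: fires at position(s) 14: zesubvaguadbkup
2. b -> p, d -> t, g -> k, v -> f, z -> s / _ #: no change
3. f -> v, p -> b, s -> z, t -> d / V _ V: fires at position(s) 3: zezubvaguadbkup
surface: zezubvaguadbkup

cell TOR=ra, VEL=lu, CLASS=ta, CASE=du:
underlying: zesubvag-u-op-b-ig
1. e -> o, i -> u / B C0 _: fires at position(s) 13: zesubvaguopbug
2. b -> p, d -> t, g -> k, v -> f, z -> s / _ #: fires at position(s) 14: zesubvaguopbuk
3. f -> v, p -> b, s -> z, t -> d / V _ V: fires at position(s) 3: zezubvaguopbuk
surface: zezubvaguopbuk

cell TOR=ta, VEL=lu, CLASS=du, CASE=vo:
underlying: zesubvag-gi-in-gut-ig
1. e -> o, i -> u / B C0 _: fires at position(s) 10, 16: zesubvagguingutug
2. b -> p, d -> t, g -> k, v -> f, z -> s / _ #: fires at position(s) 17: zesubvagguingutuk
3. f -> v, p -> b, s -> z, t -> d / V _ V: fires at position(s) 3, 15: zezubvagguinguduk
surface: zezubvagguinguduk


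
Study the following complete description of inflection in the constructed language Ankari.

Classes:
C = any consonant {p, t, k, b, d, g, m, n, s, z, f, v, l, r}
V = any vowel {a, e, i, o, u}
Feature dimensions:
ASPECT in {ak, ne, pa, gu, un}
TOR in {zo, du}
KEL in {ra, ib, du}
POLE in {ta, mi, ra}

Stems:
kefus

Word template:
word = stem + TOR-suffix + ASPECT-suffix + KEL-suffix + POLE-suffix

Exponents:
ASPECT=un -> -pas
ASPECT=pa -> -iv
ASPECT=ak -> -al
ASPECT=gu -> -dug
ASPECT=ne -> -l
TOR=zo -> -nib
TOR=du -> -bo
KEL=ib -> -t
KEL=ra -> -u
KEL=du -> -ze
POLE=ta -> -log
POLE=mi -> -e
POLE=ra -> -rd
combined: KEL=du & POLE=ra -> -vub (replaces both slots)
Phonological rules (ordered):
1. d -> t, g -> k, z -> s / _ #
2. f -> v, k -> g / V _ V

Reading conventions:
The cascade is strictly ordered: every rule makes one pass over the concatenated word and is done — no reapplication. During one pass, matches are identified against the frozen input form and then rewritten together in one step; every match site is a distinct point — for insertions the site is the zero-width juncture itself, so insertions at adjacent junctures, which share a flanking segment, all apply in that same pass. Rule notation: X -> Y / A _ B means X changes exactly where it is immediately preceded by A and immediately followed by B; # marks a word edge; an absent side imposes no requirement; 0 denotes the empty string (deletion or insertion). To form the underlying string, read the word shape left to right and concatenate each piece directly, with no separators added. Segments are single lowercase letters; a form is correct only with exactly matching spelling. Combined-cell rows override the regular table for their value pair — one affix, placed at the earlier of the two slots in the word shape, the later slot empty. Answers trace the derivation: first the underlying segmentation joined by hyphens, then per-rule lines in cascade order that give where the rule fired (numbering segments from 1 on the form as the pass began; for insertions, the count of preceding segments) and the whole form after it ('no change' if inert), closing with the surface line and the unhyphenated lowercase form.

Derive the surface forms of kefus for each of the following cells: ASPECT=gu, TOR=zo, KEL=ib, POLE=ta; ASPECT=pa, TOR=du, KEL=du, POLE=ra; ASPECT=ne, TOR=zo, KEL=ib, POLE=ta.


cell ASPECT=gu, TOR=zo, KEL=ib, POLE=ta:
underlying: kefus-nib-dug-t-log
1. d -> t, g -> k, z -> s / _ #: fires at position(s) 15: kefusnibdugtlok
2. f -> v, k -> g / V _ V: fires at position(s) 3: kevusnibdugtlok
surface: kevusnibdugtlok

cell ASPECT=pa, TOR=du, KEL=du, POLE=ra:
underlying: kefus-bo-iv-vub
1. d -> t, g -> k, z -> s / _ #: no change
2. f -> v, k -> g / V _ V: fires at position(s) 3: kevusboivvub
surface: kevusboivvub

cell ASPECT=ne, TOR=zo, KEL=ib, POLE=ta:
underlying: kefus-nib-l-t-log
1. d -> t, g -> k, z -> s / _ #: fires at position(s) 13: kefusnibltlok
2. f -> v, k -> g / V _ V: fires at position(s) 3: kevusnibltlok
surface: kevusnibltlok


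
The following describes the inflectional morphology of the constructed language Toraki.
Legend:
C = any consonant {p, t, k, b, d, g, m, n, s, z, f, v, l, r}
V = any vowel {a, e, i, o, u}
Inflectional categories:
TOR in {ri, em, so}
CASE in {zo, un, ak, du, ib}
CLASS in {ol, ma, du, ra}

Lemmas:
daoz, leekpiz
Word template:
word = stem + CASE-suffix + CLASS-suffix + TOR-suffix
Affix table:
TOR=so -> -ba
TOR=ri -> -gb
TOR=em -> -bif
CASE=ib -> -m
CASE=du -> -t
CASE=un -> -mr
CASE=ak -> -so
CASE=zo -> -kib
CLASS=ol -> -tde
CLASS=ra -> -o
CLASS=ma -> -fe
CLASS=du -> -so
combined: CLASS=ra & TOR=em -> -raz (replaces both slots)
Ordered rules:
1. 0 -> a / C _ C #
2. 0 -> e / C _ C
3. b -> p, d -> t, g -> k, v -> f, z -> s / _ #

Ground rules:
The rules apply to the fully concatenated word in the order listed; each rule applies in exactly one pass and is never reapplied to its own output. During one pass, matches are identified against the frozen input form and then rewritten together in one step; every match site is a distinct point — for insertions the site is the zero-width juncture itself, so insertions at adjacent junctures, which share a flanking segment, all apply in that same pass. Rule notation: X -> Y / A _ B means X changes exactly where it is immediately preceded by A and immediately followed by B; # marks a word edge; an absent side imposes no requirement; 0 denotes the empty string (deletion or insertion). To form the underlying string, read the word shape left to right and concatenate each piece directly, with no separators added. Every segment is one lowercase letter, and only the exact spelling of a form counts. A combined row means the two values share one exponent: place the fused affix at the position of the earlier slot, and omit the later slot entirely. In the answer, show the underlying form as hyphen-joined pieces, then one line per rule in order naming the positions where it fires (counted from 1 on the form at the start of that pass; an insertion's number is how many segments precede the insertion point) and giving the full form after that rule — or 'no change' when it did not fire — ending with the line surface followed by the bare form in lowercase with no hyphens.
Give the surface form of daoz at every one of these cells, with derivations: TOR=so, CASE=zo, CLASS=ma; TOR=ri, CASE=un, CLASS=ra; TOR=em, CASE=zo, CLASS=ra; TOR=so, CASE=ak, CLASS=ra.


cell TOR=so, CASE=zo, CLASS=ma:
underlying: daoz-kib-fe-ba
1. 0 -> a / C _ C #: no change
2. 0 -> e / C _ C: inserts after position(s) 4, 7: daozekibefeba
3. b -> p, d -> t, g -> k, v -> f, z -> s / _ #: no change
surface: daozekibefeba

cell TOR=ri, CASE=un, CLASS=ra:
underlying: daoz-mr-o-gb
1. 0 -> a / C _ C #: inserts after position(s) 8: daozmrogab
2. 0 -> e / C _ C: inserts after position(s) 4, 5: daozemerogab
3. b -> p, d -> t, g -> k, v -> f, z -> s / _ #: fires at position(s) 12: daozemerogap
surface: daozemerogap

cell TOR=em, CASE=zo, CLASS=ra:
underlying: daoz-kib-raz
1. 0 -> a / C _ C #: no change
2. 0 -> e / C _ C: inserts after position(s) 4, 7: daozekiberaz
3. b -> p, d -> t, g -> k, v -> f, z -> s / _ #: fires at position(s) 12: daozekiberas
surface: daozekiberas

cell TOR=so, CASE=ak, CLASS=ra:
underlying: daoz-so-o-ba
1. 0 -> a / C _ C #: no change
2. 0 -> e / C _ C: inserts after position(s) 4: daozesooba
3. b -> p, d -> t, g -> k, v -> f, z -> s / _ #: no change
surface: daozesooba


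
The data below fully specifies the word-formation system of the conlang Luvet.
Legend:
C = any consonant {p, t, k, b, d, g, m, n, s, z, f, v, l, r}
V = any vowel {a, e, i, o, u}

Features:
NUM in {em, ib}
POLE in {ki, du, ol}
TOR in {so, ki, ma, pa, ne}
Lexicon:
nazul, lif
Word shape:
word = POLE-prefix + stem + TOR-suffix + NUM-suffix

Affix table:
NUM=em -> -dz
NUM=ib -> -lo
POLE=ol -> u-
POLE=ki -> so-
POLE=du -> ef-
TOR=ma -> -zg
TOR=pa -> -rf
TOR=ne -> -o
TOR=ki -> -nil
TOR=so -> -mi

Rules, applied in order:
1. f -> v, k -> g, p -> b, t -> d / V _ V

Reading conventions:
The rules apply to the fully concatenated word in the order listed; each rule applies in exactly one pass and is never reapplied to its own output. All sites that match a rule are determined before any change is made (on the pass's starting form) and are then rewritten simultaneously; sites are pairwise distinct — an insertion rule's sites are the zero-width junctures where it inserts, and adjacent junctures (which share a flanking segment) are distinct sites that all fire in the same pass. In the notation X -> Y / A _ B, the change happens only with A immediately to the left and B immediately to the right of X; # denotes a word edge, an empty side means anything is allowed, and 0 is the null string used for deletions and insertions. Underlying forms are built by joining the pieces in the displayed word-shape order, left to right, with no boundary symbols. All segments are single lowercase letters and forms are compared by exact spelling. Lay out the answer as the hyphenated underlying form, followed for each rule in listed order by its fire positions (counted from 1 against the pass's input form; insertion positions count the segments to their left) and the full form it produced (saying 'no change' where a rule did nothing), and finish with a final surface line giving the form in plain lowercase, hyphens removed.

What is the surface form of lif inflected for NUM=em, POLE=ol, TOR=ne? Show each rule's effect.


underlying: u-lif-o-dz
1. f -> v, k -> g, p -> b, t -> d / V _ V: fires at position(s) 4: ulivodz
surface: ulivodz


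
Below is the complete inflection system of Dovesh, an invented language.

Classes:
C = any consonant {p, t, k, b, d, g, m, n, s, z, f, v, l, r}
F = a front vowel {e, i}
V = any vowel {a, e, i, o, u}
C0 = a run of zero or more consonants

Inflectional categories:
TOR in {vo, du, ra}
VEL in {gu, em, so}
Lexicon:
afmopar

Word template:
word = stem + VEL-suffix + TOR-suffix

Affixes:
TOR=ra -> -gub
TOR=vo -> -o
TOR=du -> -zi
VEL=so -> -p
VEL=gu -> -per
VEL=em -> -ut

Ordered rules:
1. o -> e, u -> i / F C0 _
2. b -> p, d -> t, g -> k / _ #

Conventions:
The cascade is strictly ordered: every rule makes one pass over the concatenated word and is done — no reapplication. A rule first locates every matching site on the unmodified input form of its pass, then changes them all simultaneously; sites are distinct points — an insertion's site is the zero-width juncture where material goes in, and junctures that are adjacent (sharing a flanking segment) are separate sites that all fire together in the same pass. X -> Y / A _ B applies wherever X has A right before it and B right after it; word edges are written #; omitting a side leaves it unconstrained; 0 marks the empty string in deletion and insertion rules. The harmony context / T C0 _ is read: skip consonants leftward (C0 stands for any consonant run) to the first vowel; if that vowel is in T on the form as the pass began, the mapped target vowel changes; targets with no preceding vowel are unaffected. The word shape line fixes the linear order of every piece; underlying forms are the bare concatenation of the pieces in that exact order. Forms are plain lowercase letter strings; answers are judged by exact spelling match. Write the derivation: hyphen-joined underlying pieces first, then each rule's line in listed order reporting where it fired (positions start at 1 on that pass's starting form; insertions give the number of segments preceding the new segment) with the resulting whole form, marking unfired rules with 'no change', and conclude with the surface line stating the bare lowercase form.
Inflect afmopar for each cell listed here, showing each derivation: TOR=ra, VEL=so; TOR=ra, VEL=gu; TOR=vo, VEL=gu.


cell TOR=ra, VEL=so:
underlying: afmopar-p-gub
1. o -> e, u -> i / F C0 _: no change
2. b -> p, d -> t, g -> k / _ #: fires at position(s) 11: afmoparpgup
surface: afmoparpgup

cell TOR=ra, VEL=gu:
underlying: afmopar-per-gub
1. o -> e, u -> i / F C0 _: fires at position(s) 12: afmoparpergib
2. b -> p, d -> t, g -> k / _ #: fires at position(s) 13: afmoparpergip
surface: afmoparpergip

cell TOR=vo, VEL=gu:
underlying: afmopar-per-o
1. o -> e, u -> i / F C0 _: fires at position(s) 11: afmoparpere
2. b -> p, d -> t, g -> k / _ #: no change
surface: afmoparpere


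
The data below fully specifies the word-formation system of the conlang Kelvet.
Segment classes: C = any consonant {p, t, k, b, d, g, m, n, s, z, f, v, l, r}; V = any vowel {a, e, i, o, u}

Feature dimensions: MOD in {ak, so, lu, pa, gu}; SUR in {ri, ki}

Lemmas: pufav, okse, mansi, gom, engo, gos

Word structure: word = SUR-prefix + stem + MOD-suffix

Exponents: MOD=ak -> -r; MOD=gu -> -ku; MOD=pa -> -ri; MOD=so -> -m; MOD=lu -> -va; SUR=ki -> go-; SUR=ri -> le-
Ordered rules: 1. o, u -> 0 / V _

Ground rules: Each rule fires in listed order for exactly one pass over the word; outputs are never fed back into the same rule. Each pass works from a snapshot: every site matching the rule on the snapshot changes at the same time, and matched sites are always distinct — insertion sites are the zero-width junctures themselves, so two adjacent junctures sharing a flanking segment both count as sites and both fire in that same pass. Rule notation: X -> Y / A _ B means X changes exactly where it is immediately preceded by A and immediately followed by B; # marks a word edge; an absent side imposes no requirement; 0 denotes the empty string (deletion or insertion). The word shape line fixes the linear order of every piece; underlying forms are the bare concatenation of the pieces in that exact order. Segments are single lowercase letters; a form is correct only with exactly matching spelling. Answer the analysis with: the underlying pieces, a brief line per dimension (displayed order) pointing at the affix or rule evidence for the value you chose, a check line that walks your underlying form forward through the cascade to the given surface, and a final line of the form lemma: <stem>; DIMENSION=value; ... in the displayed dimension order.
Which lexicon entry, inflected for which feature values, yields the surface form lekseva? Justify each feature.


underlying: le-okse-va
MOD=lu - signalled by the affix -va
SUR=ri - signalled by the affix le-
check: leokseva -> lekseva
lemma: okse; MOD=lu; SUR=ri


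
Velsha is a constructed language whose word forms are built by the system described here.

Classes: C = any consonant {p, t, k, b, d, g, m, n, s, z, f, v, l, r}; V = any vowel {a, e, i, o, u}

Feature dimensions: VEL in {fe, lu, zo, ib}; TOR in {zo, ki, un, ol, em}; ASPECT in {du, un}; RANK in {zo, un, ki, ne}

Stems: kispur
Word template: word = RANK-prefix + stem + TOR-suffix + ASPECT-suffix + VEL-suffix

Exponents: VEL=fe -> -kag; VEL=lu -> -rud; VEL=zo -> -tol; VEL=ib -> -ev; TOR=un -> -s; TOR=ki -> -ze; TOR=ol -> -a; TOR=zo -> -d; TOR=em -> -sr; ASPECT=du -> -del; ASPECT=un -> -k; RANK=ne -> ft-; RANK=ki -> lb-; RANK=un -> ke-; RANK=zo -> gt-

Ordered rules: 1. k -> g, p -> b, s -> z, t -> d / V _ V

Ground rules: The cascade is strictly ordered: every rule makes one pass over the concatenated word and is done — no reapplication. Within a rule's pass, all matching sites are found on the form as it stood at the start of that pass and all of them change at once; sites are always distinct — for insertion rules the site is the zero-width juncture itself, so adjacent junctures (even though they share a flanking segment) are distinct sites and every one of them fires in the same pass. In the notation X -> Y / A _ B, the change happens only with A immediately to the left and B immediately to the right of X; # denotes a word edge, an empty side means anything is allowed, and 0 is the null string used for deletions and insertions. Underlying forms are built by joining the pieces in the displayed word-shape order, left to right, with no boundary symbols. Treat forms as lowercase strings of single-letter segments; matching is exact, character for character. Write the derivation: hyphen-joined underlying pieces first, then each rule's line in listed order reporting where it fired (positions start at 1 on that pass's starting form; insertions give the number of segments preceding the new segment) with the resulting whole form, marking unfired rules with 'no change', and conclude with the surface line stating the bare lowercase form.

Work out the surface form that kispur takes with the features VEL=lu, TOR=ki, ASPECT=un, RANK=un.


underlying: ke-kispur-ze-k-rud
1. k -> g, p -> b, s -> z, t -> d / V _ V: fires at position(s) 3: kegispurzekrud
surface: kegispurzekrud


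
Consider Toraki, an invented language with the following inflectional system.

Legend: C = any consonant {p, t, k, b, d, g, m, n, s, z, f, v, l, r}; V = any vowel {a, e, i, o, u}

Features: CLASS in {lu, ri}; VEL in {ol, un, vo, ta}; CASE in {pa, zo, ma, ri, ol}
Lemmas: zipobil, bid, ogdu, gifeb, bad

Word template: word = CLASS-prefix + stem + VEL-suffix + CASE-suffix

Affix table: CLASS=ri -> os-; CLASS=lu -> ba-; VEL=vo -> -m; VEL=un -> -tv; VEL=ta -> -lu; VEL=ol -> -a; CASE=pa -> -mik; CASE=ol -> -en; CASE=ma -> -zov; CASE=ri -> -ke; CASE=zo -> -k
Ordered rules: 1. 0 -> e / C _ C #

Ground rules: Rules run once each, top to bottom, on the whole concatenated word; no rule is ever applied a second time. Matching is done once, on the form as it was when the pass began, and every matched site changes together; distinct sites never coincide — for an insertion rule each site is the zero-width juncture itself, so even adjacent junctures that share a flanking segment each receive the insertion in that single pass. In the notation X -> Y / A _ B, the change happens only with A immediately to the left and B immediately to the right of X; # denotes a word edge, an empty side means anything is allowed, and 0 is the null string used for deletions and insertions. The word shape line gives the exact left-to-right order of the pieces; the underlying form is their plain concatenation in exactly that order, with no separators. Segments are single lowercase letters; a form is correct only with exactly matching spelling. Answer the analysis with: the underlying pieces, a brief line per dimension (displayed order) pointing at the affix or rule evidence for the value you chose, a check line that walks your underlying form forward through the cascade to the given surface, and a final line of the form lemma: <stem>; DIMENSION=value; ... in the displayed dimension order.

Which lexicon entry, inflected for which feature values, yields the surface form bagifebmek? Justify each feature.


underlying: ba-gifeb-m-k
CLASS=lu - signalled by the affix ba-
VEL=vo - signalled by the affix -m
CASE=zo - signalled by the affix -k
check: bagifebmk -> bagifebmek
lemma: gifeb; CLASS=lu; VEL=vo; CASE=zo


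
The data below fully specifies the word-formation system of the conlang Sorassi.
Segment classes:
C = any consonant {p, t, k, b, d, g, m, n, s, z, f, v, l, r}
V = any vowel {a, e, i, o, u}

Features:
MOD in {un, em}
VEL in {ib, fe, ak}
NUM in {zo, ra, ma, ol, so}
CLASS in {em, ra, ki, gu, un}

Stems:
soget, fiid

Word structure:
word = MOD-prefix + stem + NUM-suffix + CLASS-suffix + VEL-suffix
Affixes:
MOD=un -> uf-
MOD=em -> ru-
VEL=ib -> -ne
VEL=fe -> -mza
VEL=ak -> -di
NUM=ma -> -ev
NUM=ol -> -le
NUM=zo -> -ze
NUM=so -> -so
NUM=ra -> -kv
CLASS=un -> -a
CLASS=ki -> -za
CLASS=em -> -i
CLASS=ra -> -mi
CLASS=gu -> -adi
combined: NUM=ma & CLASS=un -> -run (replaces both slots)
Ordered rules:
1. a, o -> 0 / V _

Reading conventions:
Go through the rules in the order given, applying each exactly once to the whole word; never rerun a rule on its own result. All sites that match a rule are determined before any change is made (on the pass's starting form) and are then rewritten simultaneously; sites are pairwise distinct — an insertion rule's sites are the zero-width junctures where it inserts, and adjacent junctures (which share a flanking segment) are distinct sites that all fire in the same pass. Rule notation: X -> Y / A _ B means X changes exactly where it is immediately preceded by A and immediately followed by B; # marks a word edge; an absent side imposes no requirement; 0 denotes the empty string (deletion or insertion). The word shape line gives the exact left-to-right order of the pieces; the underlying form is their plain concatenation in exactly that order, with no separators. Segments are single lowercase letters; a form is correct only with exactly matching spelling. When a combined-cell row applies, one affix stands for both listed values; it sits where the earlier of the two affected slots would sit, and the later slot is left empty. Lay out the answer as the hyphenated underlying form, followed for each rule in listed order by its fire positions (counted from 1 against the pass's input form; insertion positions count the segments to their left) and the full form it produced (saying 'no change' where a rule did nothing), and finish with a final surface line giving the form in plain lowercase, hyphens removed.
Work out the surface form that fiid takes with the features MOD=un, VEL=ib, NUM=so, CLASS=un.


underlying: uf-fiid-so-a-ne
1. a, o -> 0 / V _: fires at position(s) 9: uffiidsone
surface: uffiidsone
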